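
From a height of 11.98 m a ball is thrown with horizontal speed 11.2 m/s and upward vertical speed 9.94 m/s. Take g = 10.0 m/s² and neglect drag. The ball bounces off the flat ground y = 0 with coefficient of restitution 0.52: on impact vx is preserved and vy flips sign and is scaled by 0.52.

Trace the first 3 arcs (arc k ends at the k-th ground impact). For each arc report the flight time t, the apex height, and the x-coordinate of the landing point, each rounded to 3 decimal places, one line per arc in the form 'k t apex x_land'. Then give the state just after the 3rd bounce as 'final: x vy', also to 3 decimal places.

Arc 1: start y=11.980, vy=9.940 → t=2.834, apex=16.920, x_land=31.736, impact vy=-18.396
  bounce: vy ← 0.52·18.396 = 9.566
Arc 2: start y=0.000, vy=9.566 → t=1.913, apex=4.575, x_land=53.163, impact vy=-9.566
  bounce: vy ← 0.52·9.566 = 4.974
Arc 3: start y=0.000, vy=4.974 → t=0.995, apex=1.237, x_land=64.306, impact vy=-4.974
  bounce: vy ← 0.52·4.974 = 2.587

1 2.834 16.920 31.736
2 1.913 4.575 53.163
3 0.995 1.237 64.306
final: 64.306 2.587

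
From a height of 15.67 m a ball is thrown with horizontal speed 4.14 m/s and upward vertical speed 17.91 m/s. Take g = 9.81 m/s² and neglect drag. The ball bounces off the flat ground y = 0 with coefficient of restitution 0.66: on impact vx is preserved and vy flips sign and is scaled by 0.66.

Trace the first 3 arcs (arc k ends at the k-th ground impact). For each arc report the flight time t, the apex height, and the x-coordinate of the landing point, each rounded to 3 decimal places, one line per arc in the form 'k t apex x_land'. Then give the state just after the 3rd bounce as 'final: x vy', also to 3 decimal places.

1 4.381 32.019 18.136
2 3.373 13.947 32.098
3 2.226 6.076 41.313
final: 41.313 7.206

Arc 1: start y=15.670, vy=17.910 → t=4.381, apex=32.019, x_land=18.136, impact vy=-25.064
  bounce: vy ← 0.66·25.064 = 16.542
Arc 2: start y=0.000, vy=16.542 → t=3.373, apex=13.947, x_land=32.098, impact vy=-16.542
  bounce: vy ← 0.66·16.542 = 10.918
Arc 3: start y=0.000, vy=10.918 → t=2.226, apex=6.076, x_land=41.313, impact vy=-10.918
  bounce: vy ← 0.66·10.918 = 7.206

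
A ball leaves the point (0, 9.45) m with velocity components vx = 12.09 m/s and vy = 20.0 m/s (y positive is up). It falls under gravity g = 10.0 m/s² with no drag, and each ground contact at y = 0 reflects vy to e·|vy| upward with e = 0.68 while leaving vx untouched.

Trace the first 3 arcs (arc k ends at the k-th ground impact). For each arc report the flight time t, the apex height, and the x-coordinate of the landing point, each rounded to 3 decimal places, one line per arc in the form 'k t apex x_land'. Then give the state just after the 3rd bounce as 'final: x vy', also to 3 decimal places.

Arc 1: start y=9.450, vy=20.000 → t=4.427, apex=29.450, x_land=53.522, impact vy=-24.269
  bounce: vy ← 0.68·24.269 = 16.503
Arc 2: start y=0.000, vy=16.503 → t=3.301, apex=13.618, x_land=93.426, impact vy=-16.503
  bounce: vy ← 0.68·16.503 = 11.222
Arc 3: start y=0.000, vy=11.222 → t=2.244, apex=6.297, x_land=120.561, impact vy=-11.222
  bounce: vy ← 0.68·11.222 = 7.631

1 4.427 29.450 53.522
2 3.301 13.618 93.426
3 2.244 6.297 120.561
final: 120.561 7.631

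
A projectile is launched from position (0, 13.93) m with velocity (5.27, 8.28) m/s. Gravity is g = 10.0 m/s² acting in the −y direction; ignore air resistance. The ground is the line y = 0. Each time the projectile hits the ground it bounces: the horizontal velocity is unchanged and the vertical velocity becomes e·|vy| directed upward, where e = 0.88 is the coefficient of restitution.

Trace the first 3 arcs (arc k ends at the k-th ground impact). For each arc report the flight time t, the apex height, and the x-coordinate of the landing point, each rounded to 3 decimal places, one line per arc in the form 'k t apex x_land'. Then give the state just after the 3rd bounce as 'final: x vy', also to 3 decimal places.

Arc 1: start y=13.930, vy=8.280 → t=2.691, apex=17.358, x_land=14.183, impact vy=-18.632
  bounce: vy ← 0.88·18.632 = 16.396
Arc 2: start y=0.000, vy=16.396 → t=3.279, apex=13.442, x_land=31.464, impact vy=-16.396
  bounce: vy ← 0.88·16.396 = 14.429
Arc 3: start y=0.000, vy=14.429 → t=2.886, apex=10.409, x_land=46.672, impact vy=-14.429
  bounce: vy ← 0.88·14.429 = 12.697

1 2.691 17.358 14.183
2 3.279 13.442 31.464
3 2.886 10.409 46.672
final: 46.672 12.697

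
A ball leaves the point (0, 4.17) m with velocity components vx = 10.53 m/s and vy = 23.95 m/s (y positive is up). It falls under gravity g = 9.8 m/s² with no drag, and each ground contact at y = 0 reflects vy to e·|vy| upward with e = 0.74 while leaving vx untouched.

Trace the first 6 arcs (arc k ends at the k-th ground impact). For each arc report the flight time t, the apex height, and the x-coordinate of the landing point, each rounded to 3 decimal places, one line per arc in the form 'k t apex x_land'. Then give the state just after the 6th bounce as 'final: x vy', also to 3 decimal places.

1 5.056 33.435 53.240
2 3.866 18.309 93.950
3 2.861 10.026 124.075
4 2.117 5.490 146.367
5 1.567 3.006 162.864
6 1.159 1.646 175.071
final: 175.071 4.204

Arc 1: start y=4.170, vy=23.950 → t=5.056, apex=33.435, x_land=53.240, impact vy=-25.600
  bounce: vy ← 0.74·25.600 = 18.944
Arc 2: start y=0.000, vy=18.944 → t=3.866, apex=18.309, x_land=93.950, impact vy=-18.944
  bounce: vy ← 0.74·18.944 = 14.018
Arc 3: start y=0.000, vy=14.018 → t=2.861, apex=10.026, x_land=124.075, impact vy=-14.018
  bounce: vy ← 0.74·14.018 = 10.374
Arc 4: start y=0.000, vy=10.374 → t=2.117, apex=5.490, x_land=146.367, impact vy=-10.374
  bounce: vy ← 0.74·10.374 = 7.676
Arc 5: start y=0.000, vy=7.676 → t=1.567, apex=3.006, x_land=162.864, impact vy=-7.676
  bounce: vy ← 0.74·7.676 = 5.681
Arc 6: start y=0.000, vy=5.681 → t=1.159, apex=1.646, x_land=175.071, impact vy=-5.681
  bounce: vy ← 0.74·5.681 = 4.204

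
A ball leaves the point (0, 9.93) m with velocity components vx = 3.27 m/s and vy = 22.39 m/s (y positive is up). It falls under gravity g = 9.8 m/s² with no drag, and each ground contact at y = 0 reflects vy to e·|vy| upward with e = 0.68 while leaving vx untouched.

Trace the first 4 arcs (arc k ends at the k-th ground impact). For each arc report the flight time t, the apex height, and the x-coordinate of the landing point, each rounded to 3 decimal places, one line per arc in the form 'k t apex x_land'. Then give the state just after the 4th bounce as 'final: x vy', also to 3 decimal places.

Arc 1: start y=9.930, vy=22.390 → t=4.977, apex=35.507, x_land=16.273, impact vy=-26.381
  bounce: vy ← 0.68·26.381 = 17.939
Arc 2: start y=0.000, vy=17.939 → t=3.661, apex=16.419, x_land=28.245, impact vy=-17.939
  bounce: vy ← 0.68·17.939 = 12.198
Arc 3: start y=0.000, vy=12.198 → t=2.489, apex=7.592, x_land=36.386, impact vy=-12.198
  bounce: vy ← 0.68·12.198 = 8.295
Arc 4: start y=0.000, vy=8.295 → t=1.693, apex=3.511, x_land=41.921, impact vy=-8.295
  bounce: vy ← 0.68·8.295 = 5.641

1 4.977 35.507 16.273
2 3.661 16.419 28.245
3 2.489 7.592 36.386
4 1.693 3.511 41.921
final: 41.921 5.641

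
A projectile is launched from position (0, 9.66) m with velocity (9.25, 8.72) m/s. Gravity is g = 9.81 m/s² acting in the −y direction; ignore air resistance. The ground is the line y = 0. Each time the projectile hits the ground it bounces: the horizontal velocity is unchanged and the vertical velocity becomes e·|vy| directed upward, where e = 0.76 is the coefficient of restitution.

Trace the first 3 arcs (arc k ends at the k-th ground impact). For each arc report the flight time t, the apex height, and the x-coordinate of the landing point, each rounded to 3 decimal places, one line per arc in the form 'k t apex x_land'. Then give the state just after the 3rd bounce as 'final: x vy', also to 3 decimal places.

Arc 1: start y=9.660, vy=8.720 → t=2.550, apex=13.536, x_land=23.588, impact vy=-16.296
  bounce: vy ← 0.76·16.296 = 12.385
Arc 2: start y=0.000, vy=12.385 → t=2.525, apex=7.818, x_land=46.944, impact vy=-12.385
  bounce: vy ← 0.76·12.385 = 9.413
Arc 3: start y=0.000, vy=9.413 → t=1.919, apex=4.516, x_land=64.695, impact vy=-9.413
  bounce: vy ← 0.76·9.413 = 7.154

1 2.550 13.536 23.588
2 2.525 7.818 46.944
3 1.919 4.516 64.695
final: 64.695 7.154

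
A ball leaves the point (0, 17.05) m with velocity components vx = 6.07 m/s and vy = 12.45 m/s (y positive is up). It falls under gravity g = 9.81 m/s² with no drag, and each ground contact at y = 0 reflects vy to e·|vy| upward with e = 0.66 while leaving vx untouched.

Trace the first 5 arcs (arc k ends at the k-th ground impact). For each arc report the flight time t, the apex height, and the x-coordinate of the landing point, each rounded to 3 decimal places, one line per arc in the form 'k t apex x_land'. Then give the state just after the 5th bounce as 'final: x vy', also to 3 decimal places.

Arc 1: start y=17.050, vy=12.450 → t=3.524, apex=24.950, x_land=21.394, impact vy=-22.125
  bounce: vy ← 0.66·22.125 = 14.603
Arc 2: start y=0.000, vy=14.603 → t=2.977, apex=10.868, x_land=39.465, impact vy=-14.603
  bounce: vy ← 0.66·14.603 = 9.638
Arc 3: start y=0.000, vy=9.638 → t=1.965, apex=4.734, x_land=51.391, impact vy=-9.638
  bounce: vy ← 0.66·9.638 = 6.361
Arc 4: start y=0.000, vy=6.361 → t=1.297, apex=2.062, x_land=59.263, impact vy=-6.361
  bounce: vy ← 0.66·6.361 = 4.198
Arc 5: start y=0.000, vy=4.198 → t=0.856, apex=0.898, x_land=64.458, impact vy=-4.198
  bounce: vy ← 0.66·4.198 = 2.771

1 3.524 24.950 21.394
2 2.977 10.868 39.465
3 1.965 4.734 51.391
4 1.297 2.062 59.263
5 0.856 0.898 64.458
final: 64.458 2.771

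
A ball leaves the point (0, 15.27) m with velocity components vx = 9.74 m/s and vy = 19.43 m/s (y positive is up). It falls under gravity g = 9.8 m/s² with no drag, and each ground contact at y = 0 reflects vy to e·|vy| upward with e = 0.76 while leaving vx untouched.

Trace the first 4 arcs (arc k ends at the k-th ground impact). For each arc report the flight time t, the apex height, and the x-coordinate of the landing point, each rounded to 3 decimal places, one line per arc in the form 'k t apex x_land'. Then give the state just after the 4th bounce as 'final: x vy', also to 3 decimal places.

Arc 1: start y=15.270, vy=19.430 → t=4.637, apex=34.531, x_land=45.167, impact vy=-26.016
  bounce: vy ← 0.76·26.016 = 19.772
Arc 2: start y=0.000, vy=19.772 → t=4.035, apex=19.945, x_land=84.469, impact vy=-19.772
  bounce: vy ← 0.76·19.772 = 15.027
Arc 3: start y=0.000, vy=15.027 → t=3.067, apex=11.520, x_land=114.339, impact vy=-15.027
  bounce: vy ← 0.76·15.027 = 11.420
Arc 4: start y=0.000, vy=11.420 → t=2.331, apex=6.654, x_land=137.039, impact vy=-11.420
  bounce: vy ← 0.76·11.420 = 8.679

1 4.637 34.531 45.167
2 4.035 19.945 84.469
3 3.067 11.520 114.339
4 2.331 6.654 137.039
final: 137.039 8.679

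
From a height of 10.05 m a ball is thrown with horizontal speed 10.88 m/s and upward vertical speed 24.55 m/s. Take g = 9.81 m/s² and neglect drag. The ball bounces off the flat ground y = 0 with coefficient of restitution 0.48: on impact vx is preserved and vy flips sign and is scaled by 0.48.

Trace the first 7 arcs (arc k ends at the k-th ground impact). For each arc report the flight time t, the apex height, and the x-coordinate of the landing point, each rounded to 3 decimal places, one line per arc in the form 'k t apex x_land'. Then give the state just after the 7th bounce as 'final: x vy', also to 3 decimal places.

Arc 1: start y=10.050, vy=24.550 → t=5.386, apex=40.769, x_land=58.595, impact vy=-28.282
  bounce: vy ← 0.48·28.282 = 13.575
Arc 2: start y=0.000, vy=13.575 → t=2.768, apex=9.393, x_land=88.707, impact vy=-13.575
  bounce: vy ← 0.48·13.575 = 6.516
Arc 3: start y=0.000, vy=6.516 → t=1.328, apex=2.164, x_land=103.161, impact vy=-6.516
  bounce: vy ← 0.48·6.516 = 3.128
Arc 4: start y=0.000, vy=3.128 → t=0.638, apex=0.499, x_land=110.099, impact vy=-3.128
  bounce: vy ← 0.48·3.128 = 1.501
Arc 5: start y=0.000, vy=1.501 → t=0.306, apex=0.115, x_land=113.429, impact vy=-1.501
  bounce: vy ← 0.48·1.501 = 0.721
Arc 6: start y=0.000, vy=0.721 → t=0.147, apex=0.026, x_land=115.028, impact vy=-0.721
  bounce: vy ← 0.48·0.721 = 0.346
Arc 7: start y=0.000, vy=0.346 → t=0.071, apex=0.006, x_land=115.795, impact vy=-0.346
  bounce: vy ← 0.48·0.346 = 0.166

1 5.386 40.769 58.595
2 2.768 9.393 88.707
3 1.328 2.164 103.161
4 0.638 0.499 110.099
5 0.306 0.115 113.429
6 0.147 0.026 115.028
7 0.071 0.006 115.795
final: 115.795 0.166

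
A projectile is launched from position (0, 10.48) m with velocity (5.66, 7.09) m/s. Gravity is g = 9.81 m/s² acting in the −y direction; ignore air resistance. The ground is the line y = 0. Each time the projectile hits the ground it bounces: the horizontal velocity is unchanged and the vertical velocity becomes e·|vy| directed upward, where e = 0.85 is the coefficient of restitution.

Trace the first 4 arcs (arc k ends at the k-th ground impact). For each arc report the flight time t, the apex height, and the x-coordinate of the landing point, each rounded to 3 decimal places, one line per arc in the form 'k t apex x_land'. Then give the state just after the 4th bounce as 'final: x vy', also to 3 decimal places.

Arc 1: start y=10.480, vy=7.090 → t=2.353, apex=13.042, x_land=13.320, impact vy=-15.996
  bounce: vy ← 0.85·15.996 = 13.597
Arc 2: start y=0.000, vy=13.597 → t=2.772, apex=9.423, x_land=29.010, impact vy=-13.597
  bounce: vy ← 0.85·13.597 = 11.557
Arc 3: start y=0.000, vy=11.557 → t=2.356, apex=6.808, x_land=42.346, impact vy=-11.557
  bounce: vy ← 0.85·11.557 = 9.824
Arc 4: start y=0.000, vy=9.824 → t=2.003, apex=4.919, x_land=53.682, impact vy=-9.824
  bounce: vy ← 0.85·9.824 = 8.350

1 2.353 13.042 13.320
2 2.772 9.423 29.010
3 2.356 6.808 42.346
4 2.003 4.919 53.682
final: 53.682 8.350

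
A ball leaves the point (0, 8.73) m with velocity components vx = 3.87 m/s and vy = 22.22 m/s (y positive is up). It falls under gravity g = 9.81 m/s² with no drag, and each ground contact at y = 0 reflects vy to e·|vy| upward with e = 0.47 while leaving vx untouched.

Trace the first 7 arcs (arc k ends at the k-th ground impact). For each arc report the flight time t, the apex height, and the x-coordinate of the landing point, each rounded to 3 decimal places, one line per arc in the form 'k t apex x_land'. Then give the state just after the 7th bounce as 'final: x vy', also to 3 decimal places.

Arc 1: start y=8.730, vy=22.220 → t=4.894, apex=33.895, x_land=18.939, impact vy=-25.788
  bounce: vy ← 0.47·25.788 = 12.120
Arc 2: start y=0.000, vy=12.120 → t=2.471, apex=7.487, x_land=28.502, impact vy=-12.120
  bounce: vy ← 0.47·12.120 = 5.697
Arc 3: start y=0.000, vy=5.697 → t=1.161, apex=1.654, x_land=32.996, impact vy=-5.697
  bounce: vy ← 0.47·5.697 = 2.677
Arc 4: start y=0.000, vy=2.677 → t=0.546, apex=0.365, x_land=35.109, impact vy=-2.677
  bounce: vy ← 0.47·2.677 = 1.258
Arc 5: start y=0.000, vy=1.258 → t=0.257, apex=0.081, x_land=36.101, impact vy=-1.258
  bounce: vy ← 0.47·1.258 = 0.591
Arc 6: start y=0.000, vy=0.591 → t=0.121, apex=0.018, x_land=36.568, impact vy=-0.591
  bounce: vy ← 0.47·0.591 = 0.278
Arc 7: start y=0.000, vy=0.278 → t=0.057, apex=0.004, x_land=36.787, impact vy=-0.278
  bounce: vy ← 0.47·0.278 = 0.131

1 4.894 33.895 18.939
2 2.471 7.487 28.502
3 1.161 1.654 32.996
4 0.546 0.365 35.109
5 0.257 0.081 36.101
6 0.121 0.018 36.568
7 0.057 0.004 36.787
final: 36.787 0.131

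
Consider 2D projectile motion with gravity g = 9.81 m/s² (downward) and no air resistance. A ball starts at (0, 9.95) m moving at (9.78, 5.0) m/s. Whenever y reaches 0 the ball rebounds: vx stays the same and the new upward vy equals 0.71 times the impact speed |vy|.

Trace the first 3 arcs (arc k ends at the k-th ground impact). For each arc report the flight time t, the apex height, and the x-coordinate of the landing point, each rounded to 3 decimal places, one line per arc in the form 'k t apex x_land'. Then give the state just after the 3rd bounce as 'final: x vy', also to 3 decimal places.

1 2.022 11.224 19.779
2 2.148 5.658 40.787
3 1.525 2.852 55.703
final: 55.703 5.311

Arc 1: start y=9.950, vy=5.000 → t=2.022, apex=11.224, x_land=19.779, impact vy=-14.840
  bounce: vy ← 0.71·14.840 = 10.536
Arc 2: start y=0.000, vy=10.536 → t=2.148, apex=5.658, x_land=40.787, impact vy=-10.536
  bounce: vy ← 0.71·10.536 = 7.481
Arc 3: start y=0.000, vy=7.481 → t=1.525, apex=2.852, x_land=55.703, impact vy=-7.481
  bounce: vy ← 0.71·7.481 = 5.311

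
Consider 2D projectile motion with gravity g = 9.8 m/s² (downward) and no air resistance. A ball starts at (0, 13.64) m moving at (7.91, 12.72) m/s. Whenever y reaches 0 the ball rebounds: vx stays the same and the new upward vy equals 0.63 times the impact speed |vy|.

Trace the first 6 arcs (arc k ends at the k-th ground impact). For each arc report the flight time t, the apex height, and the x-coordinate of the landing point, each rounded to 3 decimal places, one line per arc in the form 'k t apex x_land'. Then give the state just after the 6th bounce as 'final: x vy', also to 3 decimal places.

1 3.412 21.895 26.987
2 2.663 8.690 48.055
3 1.678 3.449 61.328
4 1.057 1.369 69.690
5 0.666 0.543 74.958
6 0.420 0.216 78.277
final: 78.277 1.295

Arc 1: start y=13.640, vy=12.720 → t=3.412, apex=21.895, x_land=26.987, impact vy=-20.716
  bounce: vy ← 0.63·20.716 = 13.051
Arc 2: start y=0.000, vy=13.051 → t=2.663, apex=8.690, x_land=48.055, impact vy=-13.051
  bounce: vy ← 0.63·13.051 = 8.222
Arc 3: start y=0.000, vy=8.222 → t=1.678, apex=3.449, x_land=61.328, impact vy=-8.222
  bounce: vy ← 0.63·8.222 = 5.180
Arc 4: start y=0.000, vy=5.180 → t=1.057, apex=1.369, x_land=69.690, impact vy=-5.180
  bounce: vy ← 0.63·5.180 = 3.263
Arc 5: start y=0.000, vy=3.263 → t=0.666, apex=0.543, x_land=74.958, impact vy=-3.263
  bounce: vy ← 0.63·3.263 = 2.056
Arc 6: start y=0.000, vy=2.056 → t=0.420, apex=0.216, x_land=78.277, impact vy=-2.056
  bounce: vy ← 0.63·2.056 = 1.295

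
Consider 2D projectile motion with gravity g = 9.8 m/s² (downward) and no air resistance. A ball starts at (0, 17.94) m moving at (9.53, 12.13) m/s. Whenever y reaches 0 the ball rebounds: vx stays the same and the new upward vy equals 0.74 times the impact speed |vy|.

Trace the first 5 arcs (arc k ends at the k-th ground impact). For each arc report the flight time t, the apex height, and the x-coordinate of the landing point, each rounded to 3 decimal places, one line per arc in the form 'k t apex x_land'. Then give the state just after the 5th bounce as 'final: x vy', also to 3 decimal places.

1 3.517 25.447 33.513
2 3.373 13.935 65.656
3 2.496 7.631 89.441
4 1.847 4.179 107.042
5 1.367 2.288 120.067
final: 120.067 4.956

Arc 1: start y=17.940, vy=12.130 → t=3.517, apex=25.447, x_land=33.513, impact vy=-22.333
  bounce: vy ← 0.74·22.333 = 16.526
Arc 2: start y=0.000, vy=16.526 → t=3.373, apex=13.935, x_land=65.656, impact vy=-16.526
  bounce: vy ← 0.74·16.526 = 12.230
Arc 3: start y=0.000, vy=12.230 → t=2.496, apex=7.631, x_land=89.441, impact vy=-12.230
  bounce: vy ← 0.74·12.230 = 9.050
Arc 4: start y=0.000, vy=9.050 → t=1.847, apex=4.179, x_land=107.042, impact vy=-9.050
  bounce: vy ← 0.74·9.050 = 6.697
Arc 5: start y=0.000, vy=6.697 → t=1.367, apex=2.288, x_land=120.067, impact vy=-6.697
  bounce: vy ← 0.74·6.697 = 4.956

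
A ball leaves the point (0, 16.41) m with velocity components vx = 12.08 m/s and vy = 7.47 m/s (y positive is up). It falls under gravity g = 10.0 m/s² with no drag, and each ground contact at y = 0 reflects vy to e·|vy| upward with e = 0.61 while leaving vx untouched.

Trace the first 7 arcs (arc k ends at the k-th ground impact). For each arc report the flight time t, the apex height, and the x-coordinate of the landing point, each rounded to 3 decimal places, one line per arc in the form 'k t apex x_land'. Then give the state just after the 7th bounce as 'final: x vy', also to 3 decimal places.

1 2.707 19.200 32.696
2 2.391 7.144 61.575
3 1.458 2.658 79.192
4 0.890 0.989 89.938
5 0.543 0.368 96.493
6 0.331 0.137 100.492
7 0.202 0.051 102.931
final: 102.931 0.616

Arc 1: start y=16.410, vy=7.470 → t=2.707, apex=19.200, x_land=32.696, impact vy=-19.596
  bounce: vy ← 0.61·19.596 = 11.954
Arc 2: start y=0.000, vy=11.954 → t=2.391, apex=7.144, x_land=61.575, impact vy=-11.954
  bounce: vy ← 0.61·11.954 = 7.292
Arc 3: start y=0.000, vy=7.292 → t=1.458, apex=2.658, x_land=79.192, impact vy=-7.292
  bounce: vy ← 0.61·7.292 = 4.448
Arc 4: start y=0.000, vy=4.448 → t=0.890, apex=0.989, x_land=89.938, impact vy=-4.448
  bounce: vy ← 0.61·4.448 = 2.713
Arc 5: start y=0.000, vy=2.713 → t=0.543, apex=0.368, x_land=96.493, impact vy=-2.713
  bounce: vy ← 0.61·2.713 = 1.655
Arc 6: start y=0.000, vy=1.655 → t=0.331, apex=0.137, x_land=100.492, impact vy=-1.655
  bounce: vy ← 0.61·1.655 = 1.010
Arc 7: start y=0.000, vy=1.010 → t=0.202, apex=0.051, x_land=102.931, impact vy=-1.010
  bounce: vy ← 0.61·1.010 = 0.616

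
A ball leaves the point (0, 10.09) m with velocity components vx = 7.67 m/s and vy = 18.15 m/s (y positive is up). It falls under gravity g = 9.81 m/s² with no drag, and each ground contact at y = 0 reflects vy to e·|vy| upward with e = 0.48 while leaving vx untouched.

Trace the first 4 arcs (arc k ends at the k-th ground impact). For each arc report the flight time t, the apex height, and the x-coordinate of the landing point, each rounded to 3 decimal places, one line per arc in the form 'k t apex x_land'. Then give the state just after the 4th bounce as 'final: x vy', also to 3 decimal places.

Arc 1: start y=10.090, vy=18.150 → t=4.191, apex=26.880, x_land=32.146, impact vy=-22.965
  bounce: vy ← 0.48·22.965 = 11.023
Arc 2: start y=0.000, vy=11.023 → t=2.247, apex=6.193, x_land=49.383, impact vy=-11.023
  bounce: vy ← 0.48·11.023 = 5.291
Arc 3: start y=0.000, vy=5.291 → t=1.079, apex=1.427, x_land=57.657, impact vy=-5.291
  bounce: vy ← 0.48·5.291 = 2.540
Arc 4: start y=0.000, vy=2.540 → t=0.518, apex=0.329, x_land=61.628, impact vy=-2.540
  bounce: vy ← 0.48·2.540 = 1.219

1 4.191 26.880 32.146
2 2.247 6.193 49.383
3 1.079 1.427 57.657
4 0.518 0.329 61.628
final: 61.628 1.219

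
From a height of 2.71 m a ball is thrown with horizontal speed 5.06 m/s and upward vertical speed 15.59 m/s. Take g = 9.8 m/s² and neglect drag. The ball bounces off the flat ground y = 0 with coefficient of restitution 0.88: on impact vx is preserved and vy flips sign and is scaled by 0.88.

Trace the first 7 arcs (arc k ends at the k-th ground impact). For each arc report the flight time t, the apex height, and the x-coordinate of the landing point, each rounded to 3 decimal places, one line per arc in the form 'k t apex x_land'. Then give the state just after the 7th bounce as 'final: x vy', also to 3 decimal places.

Arc 1: start y=2.710, vy=15.590 → t=3.347, apex=15.110, x_land=16.935, impact vy=-17.209
  bounce: vy ← 0.88·17.209 = 15.144
Arc 2: start y=0.000, vy=15.144 → t=3.091, apex=11.702, x_land=32.574, impact vy=-15.144
  bounce: vy ← 0.88·15.144 = 13.327
Arc 3: start y=0.000, vy=13.327 → t=2.720, apex=9.062, x_land=46.336, impact vy=-13.327
  bounce: vy ← 0.88·13.327 = 11.728
Arc 4: start y=0.000, vy=11.728 → t=2.393, apex=7.017, x_land=58.447, impact vy=-11.728
  bounce: vy ← 0.88·11.728 = 10.320
Arc 5: start y=0.000, vy=10.320 → t=2.106, apex=5.434, x_land=69.104, impact vy=-10.320
  bounce: vy ← 0.88·10.320 = 9.082
Arc 6: start y=0.000, vy=9.082 → t=1.853, apex=4.208, x_land=78.483, impact vy=-9.082
  bounce: vy ← 0.88·9.082 = 7.992
Arc 7: start y=0.000, vy=7.992 → t=1.631, apex=3.259, x_land=86.736, impact vy=-7.992
  bounce: vy ← 0.88·7.992 = 7.033

1 3.347 15.110 16.935
2 3.091 11.702 32.574
3 2.720 9.062 46.336
4 2.393 7.017 58.447
5 2.106 5.434 69.104
6 1.853 4.208 78.483
7 1.631 3.259 86.736
final: 86.736 7.033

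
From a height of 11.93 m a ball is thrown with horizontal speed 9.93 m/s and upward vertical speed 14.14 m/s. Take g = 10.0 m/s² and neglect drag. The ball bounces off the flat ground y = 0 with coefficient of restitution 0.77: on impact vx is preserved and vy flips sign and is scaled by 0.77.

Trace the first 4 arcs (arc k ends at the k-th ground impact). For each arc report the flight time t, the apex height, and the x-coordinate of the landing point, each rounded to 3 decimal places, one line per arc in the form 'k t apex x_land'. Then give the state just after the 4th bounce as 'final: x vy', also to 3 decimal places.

1 3.508 21.927 34.836
2 3.225 13.001 66.860
3 2.483 7.708 91.518
4 1.912 4.570 110.505
final: 110.505 7.362

Arc 1: start y=11.930, vy=14.140 → t=3.508, apex=21.927, x_land=34.836, impact vy=-20.941
  bounce: vy ← 0.77·20.941 = 16.125
Arc 2: start y=0.000, vy=16.125 → t=3.225, apex=13.001, x_land=66.860, impact vy=-16.125
  bounce: vy ← 0.77·16.125 = 12.416
Arc 3: start y=0.000, vy=12.416 → t=2.483, apex=7.708, x_land=91.518, impact vy=-12.416
  bounce: vy ← 0.77·12.416 = 9.560
Arc 4: start y=0.000, vy=9.560 → t=1.912, apex=4.570, x_land=110.505, impact vy=-9.560
  bounce: vy ← 0.77·9.560 = 7.362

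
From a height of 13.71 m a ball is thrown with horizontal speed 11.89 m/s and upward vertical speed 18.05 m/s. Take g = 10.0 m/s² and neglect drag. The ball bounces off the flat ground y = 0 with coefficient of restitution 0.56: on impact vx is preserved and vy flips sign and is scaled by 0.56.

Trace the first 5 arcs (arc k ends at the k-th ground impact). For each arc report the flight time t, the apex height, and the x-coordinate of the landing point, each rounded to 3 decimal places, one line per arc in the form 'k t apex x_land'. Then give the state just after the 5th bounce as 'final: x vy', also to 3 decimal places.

1 4.254 30.000 50.586
2 2.743 9.408 83.205
3 1.536 2.950 101.472
4 0.860 0.925 111.702
5 0.482 0.290 117.430
final: 117.430 1.349

Arc 1: start y=13.710, vy=18.050 → t=4.254, apex=30.000, x_land=50.586, impact vy=-24.495
  bounce: vy ← 0.56·24.495 = 13.717
Arc 2: start y=0.000, vy=13.717 → t=2.743, apex=9.408, x_land=83.205, impact vy=-13.717
  bounce: vy ← 0.56·13.717 = 7.682
Arc 3: start y=0.000, vy=7.682 → t=1.536, apex=2.950, x_land=101.472, impact vy=-7.682
  bounce: vy ← 0.56·7.682 = 4.302
Arc 4: start y=0.000, vy=4.302 → t=0.860, apex=0.925, x_land=111.702, impact vy=-4.302
  bounce: vy ← 0.56·4.302 = 2.409
Arc 5: start y=0.000, vy=2.409 → t=0.482, apex=0.290, x_land=117.430, impact vy=-2.409
  bounce: vy ← 0.56·2.409 = 1.349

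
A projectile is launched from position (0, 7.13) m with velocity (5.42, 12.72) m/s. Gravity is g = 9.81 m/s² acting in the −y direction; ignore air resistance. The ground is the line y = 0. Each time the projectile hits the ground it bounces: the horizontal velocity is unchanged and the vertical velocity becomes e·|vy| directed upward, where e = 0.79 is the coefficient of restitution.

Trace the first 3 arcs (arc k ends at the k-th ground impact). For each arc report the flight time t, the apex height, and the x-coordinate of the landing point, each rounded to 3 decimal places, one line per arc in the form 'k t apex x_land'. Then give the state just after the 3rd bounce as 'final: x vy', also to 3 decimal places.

1 3.067 15.377 16.624
2 2.797 9.597 31.787
3 2.210 5.989 43.765
final: 43.765 8.564

Arc 1: start y=7.130, vy=12.720 → t=3.067, apex=15.377, x_land=16.624, impact vy=-17.369
  bounce: vy ← 0.79·17.369 = 13.722
Arc 2: start y=0.000, vy=13.722 → t=2.797, apex=9.597, x_land=31.787, impact vy=-13.722
  bounce: vy ← 0.79·13.722 = 10.840
Arc 3: start y=0.000, vy=10.840 → t=2.210, apex=5.989, x_land=43.765, impact vy=-10.840
  bounce: vy ← 0.79·10.840 = 8.564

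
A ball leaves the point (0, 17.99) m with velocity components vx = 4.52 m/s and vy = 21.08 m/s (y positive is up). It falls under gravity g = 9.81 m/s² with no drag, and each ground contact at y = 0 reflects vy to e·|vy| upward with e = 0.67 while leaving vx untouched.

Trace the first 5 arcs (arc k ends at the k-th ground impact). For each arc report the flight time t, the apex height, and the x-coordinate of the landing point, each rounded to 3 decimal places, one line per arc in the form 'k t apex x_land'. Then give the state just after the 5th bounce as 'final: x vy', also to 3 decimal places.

1 5.027 40.639 22.723
2 3.857 18.243 40.157
3 2.584 8.189 51.838
4 1.731 3.676 59.664
5 1.160 1.650 64.907
final: 64.907 3.812

Arc 1: start y=17.990, vy=21.080 → t=5.027, apex=40.639, x_land=22.723, impact vy=-28.237
  bounce: vy ← 0.67·28.237 = 18.919
Arc 2: start y=0.000, vy=18.919 → t=3.857, apex=18.243, x_land=40.157, impact vy=-18.919
  bounce: vy ← 0.67·18.919 = 12.676
Arc 3: start y=0.000, vy=12.676 → t=2.584, apex=8.189, x_land=51.838, impact vy=-12.676
  bounce: vy ← 0.67·12.676 = 8.493
Arc 4: start y=0.000, vy=8.493 → t=1.731, apex=3.676, x_land=59.664, impact vy=-8.493
  bounce: vy ← 0.67·8.493 = 5.690
Arc 5: start y=0.000, vy=5.690 → t=1.160, apex=1.650, x_land=64.907, impact vy=-5.690
  bounce: vy ← 0.67·5.690 = 3.812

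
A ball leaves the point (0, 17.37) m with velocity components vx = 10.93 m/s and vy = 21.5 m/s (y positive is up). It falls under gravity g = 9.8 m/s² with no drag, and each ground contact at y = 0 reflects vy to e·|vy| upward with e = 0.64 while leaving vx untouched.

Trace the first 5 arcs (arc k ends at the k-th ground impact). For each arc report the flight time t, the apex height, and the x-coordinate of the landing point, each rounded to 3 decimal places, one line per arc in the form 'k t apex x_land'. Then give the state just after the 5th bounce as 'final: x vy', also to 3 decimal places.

1 5.085 40.954 55.578
2 3.701 16.775 96.024
3 2.368 6.871 121.910
4 1.516 2.814 138.477
5 0.970 1.153 149.080
final: 149.080 3.042

Arc 1: start y=17.370, vy=21.500 → t=5.085, apex=40.954, x_land=55.578, impact vy=-28.332
  bounce: vy ← 0.64·28.332 = 18.132
Arc 2: start y=0.000, vy=18.132 → t=3.701, apex=16.775, x_land=96.024, impact vy=-18.132
  bounce: vy ← 0.64·18.132 = 11.605
Arc 3: start y=0.000, vy=11.605 → t=2.368, apex=6.871, x_land=121.910, impact vy=-11.605
  bounce: vy ← 0.64·11.605 = 7.427
Arc 4: start y=0.000, vy=7.427 → t=1.516, apex=2.814, x_land=138.477, impact vy=-7.427
  bounce: vy ← 0.64·7.427 = 4.753
Arc 5: start y=0.000, vy=4.753 → t=0.970, apex=1.153, x_land=149.080, impact vy=-4.753
  bounce: vy ← 0.64·4.753 = 3.042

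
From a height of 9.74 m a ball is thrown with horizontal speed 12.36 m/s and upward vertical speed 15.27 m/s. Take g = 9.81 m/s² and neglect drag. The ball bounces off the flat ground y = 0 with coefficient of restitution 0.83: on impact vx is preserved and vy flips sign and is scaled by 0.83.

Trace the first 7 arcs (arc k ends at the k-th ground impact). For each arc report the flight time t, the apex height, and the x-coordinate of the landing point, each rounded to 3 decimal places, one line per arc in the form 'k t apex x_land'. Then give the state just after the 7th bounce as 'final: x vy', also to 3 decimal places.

1 3.656 21.624 45.191
2 3.485 14.897 88.272
3 2.893 10.263 124.028
4 2.401 7.070 153.706
5 1.993 4.870 178.339
6 1.654 3.355 198.785
7 1.373 2.311 215.754
final: 215.754 5.589

Arc 1: start y=9.740, vy=15.270 → t=3.656, apex=21.624, x_land=45.191, impact vy=-20.598
  bounce: vy ← 0.83·20.598 = 17.096
Arc 2: start y=0.000, vy=17.096 → t=3.485, apex=14.897, x_land=88.272, impact vy=-17.096
  bounce: vy ← 0.83·17.096 = 14.190
Arc 3: start y=0.000, vy=14.190 → t=2.893, apex=10.263, x_land=124.028, impact vy=-14.190
  bounce: vy ← 0.83·14.190 = 11.778
Arc 4: start y=0.000, vy=11.778 → t=2.401, apex=7.070, x_land=153.706, impact vy=-11.778
  bounce: vy ← 0.83·11.778 = 9.775
Arc 5: start y=0.000, vy=9.775 → t=1.993, apex=4.870, x_land=178.339, impact vy=-9.775
  bounce: vy ← 0.83·9.775 = 8.114
Arc 6: start y=0.000, vy=8.114 → t=1.654, apex=3.355, x_land=198.785, impact vy=-8.114
  bounce: vy ← 0.83·8.114 = 6.734
Arc 7: start y=0.000, vy=6.734 → t=1.373, apex=2.311, x_land=215.754, impact vy=-6.734
  bounce: vy ← 0.83·6.734 = 5.589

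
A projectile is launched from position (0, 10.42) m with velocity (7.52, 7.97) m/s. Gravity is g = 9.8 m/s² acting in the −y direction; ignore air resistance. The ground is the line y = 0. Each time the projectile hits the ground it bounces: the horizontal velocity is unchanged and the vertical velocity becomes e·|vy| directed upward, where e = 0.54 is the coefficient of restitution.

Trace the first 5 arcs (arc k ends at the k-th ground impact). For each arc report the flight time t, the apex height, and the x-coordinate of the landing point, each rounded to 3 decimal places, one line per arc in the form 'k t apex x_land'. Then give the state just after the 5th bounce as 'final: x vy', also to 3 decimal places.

1 2.483 13.661 18.672
2 1.803 3.984 32.233
3 0.974 1.162 39.555
4 0.526 0.339 43.510
5 0.284 0.099 45.645
final: 45.645 0.751

Arc 1: start y=10.420, vy=7.970 → t=2.483, apex=13.661, x_land=18.672, impact vy=-16.363
  bounce: vy ← 0.54·16.363 = 8.836
Arc 2: start y=0.000, vy=8.836 → t=1.803, apex=3.984, x_land=32.233, impact vy=-8.836
  bounce: vy ← 0.54·8.836 = 4.771
Arc 3: start y=0.000, vy=4.771 → t=0.974, apex=1.162, x_land=39.555, impact vy=-4.771
  bounce: vy ← 0.54·4.771 = 2.577
Arc 4: start y=0.000, vy=2.577 → t=0.526, apex=0.339, x_land=43.510, impact vy=-2.577
  bounce: vy ← 0.54·2.577 = 1.391
Arc 5: start y=0.000, vy=1.391 → t=0.284, apex=0.099, x_land=45.645, impact vy=-1.391
  bounce: vy ← 0.54·1.391 = 0.751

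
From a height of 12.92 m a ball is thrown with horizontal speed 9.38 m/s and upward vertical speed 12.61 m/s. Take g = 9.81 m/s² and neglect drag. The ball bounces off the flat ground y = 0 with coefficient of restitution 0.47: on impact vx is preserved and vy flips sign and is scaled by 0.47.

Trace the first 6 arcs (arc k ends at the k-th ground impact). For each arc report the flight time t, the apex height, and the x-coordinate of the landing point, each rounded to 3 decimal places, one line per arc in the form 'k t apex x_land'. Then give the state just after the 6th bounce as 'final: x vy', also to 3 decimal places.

Arc 1: start y=12.920, vy=12.610 → t=3.356, apex=21.025, x_land=31.477, impact vy=-20.310
  bounce: vy ← 0.47·20.310 = 9.546
Arc 2: start y=0.000, vy=9.546 → t=1.946, apex=4.644, x_land=49.732, impact vy=-9.546
  bounce: vy ← 0.47·9.546 = 4.487
Arc 3: start y=0.000, vy=4.487 → t=0.915, apex=1.026, x_land=58.312, impact vy=-4.487
  bounce: vy ← 0.47·4.487 = 2.109
Arc 4: start y=0.000, vy=2.109 → t=0.430, apex=0.227, x_land=62.344, impact vy=-2.109
  bounce: vy ← 0.47·2.109 = 0.991
Arc 5: start y=0.000, vy=0.991 → t=0.202, apex=0.050, x_land=64.239, impact vy=-0.991
  bounce: vy ← 0.47·0.991 = 0.466
Arc 6: start y=0.000, vy=0.466 → t=0.095, apex=0.011, x_land=65.130, impact vy=-0.466
  bounce: vy ← 0.47·0.466 = 0.219

1 3.356 21.025 31.477
2 1.946 4.644 49.732
3 0.915 1.026 58.312
4 0.430 0.227 62.344
5 0.202 0.050 64.239
6 0.095 0.011 65.130
final: 65.130 0.219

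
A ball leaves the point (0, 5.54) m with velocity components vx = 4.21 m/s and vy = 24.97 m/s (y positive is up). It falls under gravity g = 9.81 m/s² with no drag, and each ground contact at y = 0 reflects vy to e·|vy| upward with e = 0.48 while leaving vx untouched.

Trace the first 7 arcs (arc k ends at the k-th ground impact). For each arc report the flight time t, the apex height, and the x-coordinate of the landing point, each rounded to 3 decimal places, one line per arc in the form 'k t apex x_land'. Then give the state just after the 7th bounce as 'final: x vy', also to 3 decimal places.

1 5.304 37.319 22.328
2 2.648 8.598 33.477
3 1.271 1.981 38.828
4 0.610 0.456 41.396
5 0.293 0.105 42.629
6 0.141 0.024 43.221
7 0.067 0.006 43.505
final: 43.505 0.159

Arc 1: start y=5.540, vy=24.970 → t=5.304, apex=37.319, x_land=22.328, impact vy=-27.059
  bounce: vy ← 0.48·27.059 = 12.988
Arc 2: start y=0.000, vy=12.988 → t=2.648, apex=8.598, x_land=33.477, impact vy=-12.988
  bounce: vy ← 0.48·12.988 = 6.234
Arc 3: start y=0.000, vy=6.234 → t=1.271, apex=1.981, x_land=38.828, impact vy=-6.234
  bounce: vy ← 0.48·6.234 = 2.993
Arc 4: start y=0.000, vy=2.993 → t=0.610, apex=0.456, x_land=41.396, impact vy=-2.993
  bounce: vy ← 0.48·2.993 = 1.436
Arc 5: start y=0.000, vy=1.436 → t=0.293, apex=0.105, x_land=42.629, impact vy=-1.436
  bounce: vy ← 0.48·1.436 = 0.689
Arc 6: start y=0.000, vy=0.689 → t=0.141, apex=0.024, x_land=43.221, impact vy=-0.689
  bounce: vy ← 0.48·0.689 = 0.331
Arc 7: start y=0.000, vy=0.331 → t=0.067, apex=0.006, x_land=43.505, impact vy=-0.331
  bounce: vy ← 0.48·0.331 = 0.159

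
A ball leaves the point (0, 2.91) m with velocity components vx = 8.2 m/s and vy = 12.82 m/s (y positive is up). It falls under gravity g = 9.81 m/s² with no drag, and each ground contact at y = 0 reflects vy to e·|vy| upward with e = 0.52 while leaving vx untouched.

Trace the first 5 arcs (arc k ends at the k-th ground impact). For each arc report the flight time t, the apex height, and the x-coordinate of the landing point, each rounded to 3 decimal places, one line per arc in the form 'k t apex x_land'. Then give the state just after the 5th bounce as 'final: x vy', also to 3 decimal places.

1 2.824 11.287 23.155
2 1.578 3.052 36.091
3 0.820 0.825 42.818
4 0.427 0.223 46.316
5 0.222 0.060 48.135
final: 48.135 0.566

Arc 1: start y=2.910, vy=12.820 → t=2.824, apex=11.287, x_land=23.155, impact vy=-14.881
  bounce: vy ← 0.52·14.881 = 7.738
Arc 2: start y=0.000, vy=7.738 → t=1.578, apex=3.052, x_land=36.091, impact vy=-7.738
  bounce: vy ← 0.52·7.738 = 4.024
Arc 3: start y=0.000, vy=4.024 → t=0.820, apex=0.825, x_land=42.818, impact vy=-4.024
  bounce: vy ← 0.52·4.024 = 2.092
Arc 4: start y=0.000, vy=2.092 → t=0.427, apex=0.223, x_land=46.316, impact vy=-2.092
  bounce: vy ← 0.52·2.092 = 1.088
Arc 5: start y=0.000, vy=1.088 → t=0.222, apex=0.060, x_land=48.135, impact vy=-1.088
  bounce: vy ← 0.52·1.088 = 0.566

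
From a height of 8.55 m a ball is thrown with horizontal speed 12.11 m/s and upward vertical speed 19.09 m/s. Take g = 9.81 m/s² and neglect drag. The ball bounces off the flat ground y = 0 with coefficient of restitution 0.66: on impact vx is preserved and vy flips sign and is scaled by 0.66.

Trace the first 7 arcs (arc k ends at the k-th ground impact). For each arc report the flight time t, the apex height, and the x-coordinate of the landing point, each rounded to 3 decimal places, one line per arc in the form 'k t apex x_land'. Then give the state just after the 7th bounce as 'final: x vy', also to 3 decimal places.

1 4.298 27.124 52.043
2 3.104 11.815 89.634
3 2.049 5.147 114.444
4 1.352 2.242 130.818
5 0.892 0.977 141.625
6 0.589 0.425 148.758
7 0.389 0.185 153.465
final: 153.465 1.258

Arc 1: start y=8.550, vy=19.090 → t=4.298, apex=27.124, x_land=52.043, impact vy=-23.069
  bounce: vy ← 0.66·23.069 = 15.226
Arc 2: start y=0.000, vy=15.226 → t=3.104, apex=11.815, x_land=89.634, impact vy=-15.226
  bounce: vy ← 0.66·15.226 = 10.049
Arc 3: start y=0.000, vy=10.049 → t=2.049, apex=5.147, x_land=114.444, impact vy=-10.049
  bounce: vy ← 0.66·10.049 = 6.632
Arc 4: start y=0.000, vy=6.632 → t=1.352, apex=2.242, x_land=130.818, impact vy=-6.632
  bounce: vy ← 0.66·6.632 = 4.377
Arc 5: start y=0.000, vy=4.377 → t=0.892, apex=0.977, x_land=141.625, impact vy=-4.377
  bounce: vy ← 0.66·4.377 = 2.889
Arc 6: start y=0.000, vy=2.889 → t=0.589, apex=0.425, x_land=148.758, impact vy=-2.889
  bounce: vy ← 0.66·2.889 = 1.907
Arc 7: start y=0.000, vy=1.907 → t=0.389, apex=0.185, x_land=153.465, impact vy=-1.907
  bounce: vy ← 0.66·1.907 = 1.258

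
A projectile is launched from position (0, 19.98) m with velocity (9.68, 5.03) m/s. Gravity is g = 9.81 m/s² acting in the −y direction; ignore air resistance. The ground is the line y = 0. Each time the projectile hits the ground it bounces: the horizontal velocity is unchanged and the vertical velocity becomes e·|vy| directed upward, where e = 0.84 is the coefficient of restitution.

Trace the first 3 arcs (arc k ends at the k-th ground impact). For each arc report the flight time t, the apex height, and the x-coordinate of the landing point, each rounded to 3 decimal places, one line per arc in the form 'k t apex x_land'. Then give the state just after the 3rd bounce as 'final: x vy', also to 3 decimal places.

1 2.595 21.270 25.121
2 3.498 15.008 58.985
3 2.939 10.589 87.431
final: 87.431 12.108

Arc 1: start y=19.980, vy=5.030 → t=2.595, apex=21.270, x_land=25.121, impact vy=-20.428
  bounce: vy ← 0.84·20.428 = 17.160
Arc 2: start y=0.000, vy=17.160 → t=3.498, apex=15.008, x_land=58.985, impact vy=-17.160
  bounce: vy ← 0.84·17.160 = 14.414
Arc 3: start y=0.000, vy=14.414 → t=2.939, apex=10.589, x_land=87.431, impact vy=-14.414
  bounce: vy ← 0.84·14.414 = 12.108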